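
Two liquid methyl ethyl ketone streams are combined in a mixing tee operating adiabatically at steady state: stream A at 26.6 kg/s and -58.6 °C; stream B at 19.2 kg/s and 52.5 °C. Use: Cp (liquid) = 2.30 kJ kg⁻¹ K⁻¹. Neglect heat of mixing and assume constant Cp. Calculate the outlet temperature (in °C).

Adiabatic, steady state ⇒ Σ ṁᵢCp,ᵢ(T_out − Tᵢ) = 0
Σ ṁᵢCp,ᵢTᵢ = 26.6×2.30×-58.6 + 19.2×2.30×52.5 = -1266.7
Σ ṁᵢCp,ᵢ = 26.6×2.30 + 19.2×2.30 = 105.34
T_out = -1266.7 / 105.34 = -12.025 °C

T_out = -12.0 °C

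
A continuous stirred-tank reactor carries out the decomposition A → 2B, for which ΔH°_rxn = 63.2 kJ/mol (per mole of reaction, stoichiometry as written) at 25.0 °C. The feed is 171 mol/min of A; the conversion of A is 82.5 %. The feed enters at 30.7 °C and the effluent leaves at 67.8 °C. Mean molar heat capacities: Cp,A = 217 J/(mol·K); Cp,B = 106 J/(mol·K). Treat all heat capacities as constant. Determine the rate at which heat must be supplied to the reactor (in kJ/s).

Q_in = 171 kJ/s

Extent of reaction ξ = 0.825 × 171 = 141.07 mol/min
Reaction term: ξ·ΔH°_rxn = 141.07 × 63.2 = 8915.9 kJ/min
Sensible, feed 30.7→25 °C: -211.51 kJ/min
Outlet flows (mol/min): A 29.925, B 282.15
Sensible, products 25→67.8 °C: 1558 kJ/min
Q = ΔH = 10262 kJ/min = 171.04 kW
Heat supplied = 171.04 kJ/s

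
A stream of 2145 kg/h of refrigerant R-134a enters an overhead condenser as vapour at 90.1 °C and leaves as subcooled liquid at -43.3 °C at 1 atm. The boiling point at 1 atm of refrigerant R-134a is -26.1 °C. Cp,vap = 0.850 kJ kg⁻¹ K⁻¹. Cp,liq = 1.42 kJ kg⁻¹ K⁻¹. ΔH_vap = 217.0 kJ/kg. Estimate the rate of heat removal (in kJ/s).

Q_c = 203 kJ/s

vapour 90.1→-26.1 °C: -98.77 kJ/kg
condensation at -26.1 °C: -217 kJ/kg
liquid -26.1→-43.3 °C: -24.424 kJ/kg
Δh = -98.77 + -217 + -24.424 = -340.19 kJ/kg
Q = ṁ·Δh = 2145 kg/h × -340.19 kJ/kg = -729720 kJ/h
|Q| = 202.7 kW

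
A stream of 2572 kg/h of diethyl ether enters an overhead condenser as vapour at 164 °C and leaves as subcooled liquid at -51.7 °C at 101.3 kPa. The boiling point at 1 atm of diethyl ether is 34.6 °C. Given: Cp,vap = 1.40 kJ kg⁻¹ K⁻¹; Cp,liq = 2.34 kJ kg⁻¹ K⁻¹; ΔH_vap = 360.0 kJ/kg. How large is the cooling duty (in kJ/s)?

vapour 164→34.6 °C: -181.16 kJ/kg
condensation at 34.6 °C: -360 kJ/kg
liquid 34.6→-51.7 °C: -201.94 kJ/kg
Δh = -181.16 + -360 + -201.94 = -743.1 kJ/kg
Q = ṁ·Δh = 2572 kg/h × -743.1 kJ/kg = -1.9113e+06 kJ/h
|Q| = 530.91 kW

Q_c = 531 kJ/s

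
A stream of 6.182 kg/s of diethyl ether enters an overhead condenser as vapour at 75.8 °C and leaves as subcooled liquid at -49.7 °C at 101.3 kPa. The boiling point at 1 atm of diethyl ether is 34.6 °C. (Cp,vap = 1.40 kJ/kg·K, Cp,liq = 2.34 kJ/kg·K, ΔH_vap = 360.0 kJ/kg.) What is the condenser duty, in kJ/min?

vapour 75.8→34.6 °C: -57.68 kJ/kg
condensation at 34.6 °C: -360 kJ/kg
liquid 34.6→-49.7 °C: -197.26 kJ/kg
Δh = -57.68 + -360 + -197.26 = -614.94 kJ/kg
Q = ṁ·Δh = 6.182 kg/s × -614.94 kJ/kg = -3801.6 kJ/s
|Q| = 3801.6 kW = 228090 kJ/min

Q_c = 228000 kJ/min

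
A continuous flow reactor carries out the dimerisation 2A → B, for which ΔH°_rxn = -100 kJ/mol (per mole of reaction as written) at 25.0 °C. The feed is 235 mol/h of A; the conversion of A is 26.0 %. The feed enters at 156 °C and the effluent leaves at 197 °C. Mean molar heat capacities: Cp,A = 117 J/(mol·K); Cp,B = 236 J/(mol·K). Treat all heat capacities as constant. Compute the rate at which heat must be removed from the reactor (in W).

Extent of reaction ξ = 0.260 × 235 / 2 = 30.55 mol/h
Reaction term: ξ·ΔH°_rxn = 30.55 × -100 = -3055 kJ/h
Sensible, feed 156→25 °C: -3601.8 kJ/h
Outlet flows (mol/h): A 173.9, B 30.55
Sensible, products 25→197 °C: 4739.6 kJ/h
Q = ΔH = -1917.2 kJ/h = -0.53255 kW
Heat removed = 532.55 W

Q_out = 533 W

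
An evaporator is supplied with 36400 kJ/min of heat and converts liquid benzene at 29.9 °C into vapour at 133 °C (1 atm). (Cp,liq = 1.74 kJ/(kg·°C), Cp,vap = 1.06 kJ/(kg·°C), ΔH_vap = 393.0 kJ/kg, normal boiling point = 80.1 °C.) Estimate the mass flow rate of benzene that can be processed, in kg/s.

Δh = 1.74×(80.1−29.9) + 393.0 + 1.06×(133−80.1) = 536.42 kJ/kg
Q = 36400 kJ/min = 606.67 kJ/s = 606.67 kJ/s
ṁ = Q/Δh = 606.67 / 536.42 = 1.131 kg/s

ṁ = 1.13 kg/s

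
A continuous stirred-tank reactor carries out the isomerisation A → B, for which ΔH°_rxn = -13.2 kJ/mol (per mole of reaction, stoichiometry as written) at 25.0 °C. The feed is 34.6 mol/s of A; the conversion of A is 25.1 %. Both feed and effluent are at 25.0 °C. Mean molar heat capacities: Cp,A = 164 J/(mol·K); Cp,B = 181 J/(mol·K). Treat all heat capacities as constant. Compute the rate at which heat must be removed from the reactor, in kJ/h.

Q_out = 413000 kJ/h

Extent of reaction ξ = 0.251 × 34.6 = 8.6846 mol/s
Reaction term: ξ·ΔH°_rxn = 8.6846 × -13.2 = -114.64 kJ/s
Q = ΔH = -114.64 kJ/s = -114.64 kW
Heat removed = 412690 kJ/h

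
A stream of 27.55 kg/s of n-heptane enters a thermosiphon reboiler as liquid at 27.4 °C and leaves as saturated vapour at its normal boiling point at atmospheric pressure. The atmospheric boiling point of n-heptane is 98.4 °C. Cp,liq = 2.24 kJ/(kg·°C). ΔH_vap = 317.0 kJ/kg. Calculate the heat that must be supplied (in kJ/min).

liquid 27.4→98.4 °C: 159.04 kJ/kg
vaporisation at 98.4 °C: 317 kJ/kg
Δh = 159.04 + 317 = 476.04 kJ/kg
Q = ṁ·Δh = 27.55 kg/s × 476.04 kJ/kg = 13115 kJ/s
|Q| = 13115 kW = 786890 kJ/min

Q = 787000 kJ/min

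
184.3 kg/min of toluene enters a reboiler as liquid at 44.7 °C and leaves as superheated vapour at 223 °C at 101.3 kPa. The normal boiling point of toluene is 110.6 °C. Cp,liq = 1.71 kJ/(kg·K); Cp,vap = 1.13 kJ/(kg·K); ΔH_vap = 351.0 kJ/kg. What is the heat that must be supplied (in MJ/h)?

liquid 44.7→110.6 °C: 112.69 kJ/kg
vaporisation at 110.6 °C: 351 kJ/kg
vapour 110.6→223 °C: 127.01 kJ/kg
Δh = 112.69 + 351 + 127.01 = 590.7 kJ/kg
Q = ṁ·Δh = 184.3 kg/min × 590.7 kJ/kg = 108870 kJ/min
|Q| = 1814.4 kW = 6532 MJ/h

Q = 6530 MJ/h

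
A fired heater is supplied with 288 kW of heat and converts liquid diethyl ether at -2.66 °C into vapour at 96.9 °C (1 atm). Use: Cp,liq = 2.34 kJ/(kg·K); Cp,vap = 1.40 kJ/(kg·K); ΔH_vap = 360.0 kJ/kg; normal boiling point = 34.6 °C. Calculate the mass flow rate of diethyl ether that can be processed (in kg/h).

ṁ = 1940 kg/h

Δh = 2.34×(34.6−-2.66) + 360.0 + 1.40×(96.9−34.6) = 534.41 kJ/kg
Q = 288 kW = 288 kJ/s = 1.0368e+06 kJ/h
ṁ = Q/Δh = 1.0368e+06 / 534.41 = 1940.1 kg/h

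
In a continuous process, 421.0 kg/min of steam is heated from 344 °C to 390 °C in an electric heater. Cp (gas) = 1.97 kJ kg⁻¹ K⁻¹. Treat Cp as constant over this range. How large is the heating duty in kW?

Q = 636 kW

Q = ṁ·Cp·ΔT = 421.0 × 1.97 × (390 − 344) = 38151 kJ/min
Converting: 38151 / 60 s = 635.85 kW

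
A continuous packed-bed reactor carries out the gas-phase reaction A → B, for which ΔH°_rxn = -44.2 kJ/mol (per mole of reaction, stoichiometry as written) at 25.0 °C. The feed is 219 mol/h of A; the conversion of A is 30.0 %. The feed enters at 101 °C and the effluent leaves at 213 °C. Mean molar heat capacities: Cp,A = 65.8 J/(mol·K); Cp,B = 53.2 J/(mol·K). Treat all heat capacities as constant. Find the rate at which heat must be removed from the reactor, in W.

Q_out = 402 W

Extent of reaction ξ = 0.300 × 219 = 65.7 mol/h
Reaction term: ξ·ΔH°_rxn = 65.7 × -44.2 = -2903.9 kJ/h
Sensible, feed 101→25 °C: -1095.2 kJ/h
Outlet flows (mol/h): A 153.3, B 65.7
Sensible, products 25→213 °C: 2553.5 kJ/h
Q = ΔH = -1445.6 kJ/h = -0.40156 kW
Heat removed = 401.56 W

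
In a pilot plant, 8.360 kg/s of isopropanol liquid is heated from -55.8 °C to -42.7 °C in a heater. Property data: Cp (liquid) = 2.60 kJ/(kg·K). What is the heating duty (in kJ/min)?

Q = ṁ·Cp·ΔT = 8.360 × 2.60 × (-42.7 − -55.8) = 284.74 kJ/s
Heating duty = 17084 kJ/min

Q = 17100 kJ/min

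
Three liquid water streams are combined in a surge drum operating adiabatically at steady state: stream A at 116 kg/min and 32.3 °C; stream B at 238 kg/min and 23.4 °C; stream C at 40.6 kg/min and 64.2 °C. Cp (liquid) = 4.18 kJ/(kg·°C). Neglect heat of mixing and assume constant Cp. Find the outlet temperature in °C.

T_out = 30.2 °C

No heat crosses the boundary, so H_out = H_in.
T_out = Σ ṁᵢCp,ᵢTᵢ / Σ ṁᵢCp,ᵢ
      = 49836 / 1649.4 = 30.214 °C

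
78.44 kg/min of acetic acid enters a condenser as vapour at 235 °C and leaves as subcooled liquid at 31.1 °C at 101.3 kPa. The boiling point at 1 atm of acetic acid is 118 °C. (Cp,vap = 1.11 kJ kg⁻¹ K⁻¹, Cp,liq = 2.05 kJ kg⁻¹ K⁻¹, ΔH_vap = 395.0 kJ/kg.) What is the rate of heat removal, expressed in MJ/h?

Q_c = 3310 MJ/h

vapour 235→118 °C: -129.87 kJ/kg
condensation at 118 °C: -395 kJ/kg
liquid 118→31.1 °C: -178.15 kJ/kg
Δh = -129.87 + -395 + -178.15 = -703.01 kJ/kg
Q = ṁ·Δh = 78.44 kg/min × -703.01 kJ/kg = -55144 kJ/min
|Q| = 919.07 kW = 3308.7 MJ/h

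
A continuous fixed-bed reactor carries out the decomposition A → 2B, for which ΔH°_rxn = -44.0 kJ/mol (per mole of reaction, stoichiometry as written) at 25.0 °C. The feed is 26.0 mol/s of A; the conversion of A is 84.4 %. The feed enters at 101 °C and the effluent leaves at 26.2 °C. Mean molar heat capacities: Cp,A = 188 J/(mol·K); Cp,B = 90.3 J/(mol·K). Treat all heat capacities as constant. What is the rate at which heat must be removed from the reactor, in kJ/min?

Extent of reaction ξ = 0.844 × 26.0 = 21.944 mol/s
Reaction term: ξ·ΔH°_rxn = 21.944 × -44.0 = -965.54 kJ/s
Sensible, feed 101→25 °C: -371.49 kJ/s
Outlet flows (mol/s): A 4.056, B 43.888
Sensible, products 25→26.2 °C: 5.6707 kJ/s
Q = ΔH = -1331.4 kJ/s = -1331.4 kW
Heat removed = 79881 kJ/min

Q_out = 79900 kJ/min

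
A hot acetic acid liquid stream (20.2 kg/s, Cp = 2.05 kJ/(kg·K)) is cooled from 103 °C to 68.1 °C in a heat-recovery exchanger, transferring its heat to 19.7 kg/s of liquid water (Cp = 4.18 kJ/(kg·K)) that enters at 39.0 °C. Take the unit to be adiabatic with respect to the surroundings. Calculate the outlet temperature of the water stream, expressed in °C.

T_c,out = 56.6 °C

Heat released by hot stream: Q = 20.2 × 2.05 × (103 − 68.1) = 1445.2 kJ/s
Energy balance on cold side (adiabatic exchanger): Q = ṁ_c·Cp_c·(T_c,out − T_c,in)
T_c,out = 39.0 + 1445.2/(19.7 × 4.18) = 56.55 °C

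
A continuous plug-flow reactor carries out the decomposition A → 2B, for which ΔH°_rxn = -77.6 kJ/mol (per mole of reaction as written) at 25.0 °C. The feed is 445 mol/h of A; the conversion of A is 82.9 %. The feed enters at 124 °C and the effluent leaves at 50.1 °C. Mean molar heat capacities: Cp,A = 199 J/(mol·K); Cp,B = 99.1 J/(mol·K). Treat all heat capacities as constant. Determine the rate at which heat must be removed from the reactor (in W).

Q_out = 9770 W

Extent of reaction ξ = 0.829 × 445 = 368.9 mol/h
Reaction term: ξ·ΔH°_rxn = 368.9 × -77.6 = -28627 kJ/h
Sensible, feed 124→25 °C: -8766.9 kJ/h
Outlet flows (mol/h): A 76.095, B 737.81
Sensible, products 25→50.1 °C: 2215.3 kJ/h
Q = ΔH = -35179 kJ/h = -9.7718 kW
Heat removed = 9771.8 W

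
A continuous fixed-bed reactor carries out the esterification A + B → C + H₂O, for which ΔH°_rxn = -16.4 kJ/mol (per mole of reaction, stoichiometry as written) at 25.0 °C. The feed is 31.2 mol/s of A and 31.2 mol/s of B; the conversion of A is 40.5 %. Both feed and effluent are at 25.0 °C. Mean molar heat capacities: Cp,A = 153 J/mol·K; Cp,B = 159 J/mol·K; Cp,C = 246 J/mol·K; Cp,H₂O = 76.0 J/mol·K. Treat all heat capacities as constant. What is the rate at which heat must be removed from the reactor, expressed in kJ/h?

Extent of reaction ξ = 0.405 × 31.2 = 12.636 mol/s
Reaction term: ξ·ΔH°_rxn = 12.636 × -16.4 = -207.23 kJ/s
Q = ΔH = -207.23 kJ/s = -207.23 kW
Heat removed = 746030 kJ/h

Q_out = 746000 kJ/h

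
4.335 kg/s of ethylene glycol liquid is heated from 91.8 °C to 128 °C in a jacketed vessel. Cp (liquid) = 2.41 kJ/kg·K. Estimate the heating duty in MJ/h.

Q = 1360 MJ/h

Q = ṁ·Cp·ΔT = 4.335 × 2.41 × (128 − 91.8) = 378.19 kJ/s
Heating duty = 1361.5 MJ/h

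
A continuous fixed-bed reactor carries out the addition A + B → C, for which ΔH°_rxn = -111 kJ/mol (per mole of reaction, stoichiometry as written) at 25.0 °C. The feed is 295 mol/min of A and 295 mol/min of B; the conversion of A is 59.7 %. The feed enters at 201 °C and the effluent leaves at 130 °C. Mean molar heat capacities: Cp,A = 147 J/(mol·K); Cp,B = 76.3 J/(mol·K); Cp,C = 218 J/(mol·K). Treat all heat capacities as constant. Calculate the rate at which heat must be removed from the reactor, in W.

Q_out = 405000 W

Extent of reaction ξ = 0.597 × 295 = 176.11 mol/min
Reaction term: ξ·ΔH°_rxn = 176.11 × -111 = -19549 kJ/min
Sensible, feed 201→25 °C: -11594 kJ/min
Outlet flows (mol/min): A 118.89, B 118.89, C 176.11
Sensible, products 25→130 °C: 6818.7 kJ/min
Q = ΔH = -24324 kJ/min = -405.4 kW
Heat removed = 405400 W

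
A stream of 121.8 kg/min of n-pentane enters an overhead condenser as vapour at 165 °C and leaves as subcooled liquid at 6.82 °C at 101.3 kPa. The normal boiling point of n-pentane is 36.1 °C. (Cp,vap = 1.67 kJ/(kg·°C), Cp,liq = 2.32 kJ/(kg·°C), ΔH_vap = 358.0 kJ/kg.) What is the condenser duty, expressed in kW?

Q_c = 1300 kW

vapour 165→36.1 °C: -215.26 kJ/kg
condensation at 36.1 °C: -358 kJ/kg
liquid 36.1→6.82 °C: -67.93 kJ/kg
Δh = -215.26 + -358 + -67.93 = -641.19 kJ/kg
Q = ṁ·Δh = 121.8 kg/min × -641.19 kJ/kg = -78097 kJ/min
|Q| = 1301.6 kW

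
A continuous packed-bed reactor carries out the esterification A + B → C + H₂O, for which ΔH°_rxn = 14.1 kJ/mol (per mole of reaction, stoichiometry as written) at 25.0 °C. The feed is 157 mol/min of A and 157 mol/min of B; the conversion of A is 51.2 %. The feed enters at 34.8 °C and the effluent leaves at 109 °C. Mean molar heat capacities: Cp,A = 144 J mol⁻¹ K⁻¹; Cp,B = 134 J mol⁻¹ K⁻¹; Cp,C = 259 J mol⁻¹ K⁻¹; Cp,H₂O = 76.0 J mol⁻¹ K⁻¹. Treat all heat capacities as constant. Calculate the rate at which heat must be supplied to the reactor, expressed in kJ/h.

Extent of reaction ξ = 0.512 × 157 = 80.384 mol/min
Reaction term: ξ·ΔH°_rxn = 80.384 × 14.1 = 1133.4 kJ/min
Sensible, feed 34.8→25 °C: -427.73 kJ/min
Outlet flows (mol/min): A 76.616, B 76.616, C 80.384, H₂O 80.384
Sensible, products 25→109 °C: 4051.1 kJ/min
Q = ΔH = 4756.8 kJ/min = 79.28 kW
Heat supplied = 285410 kJ/h

Q_in = 285000 kJ/h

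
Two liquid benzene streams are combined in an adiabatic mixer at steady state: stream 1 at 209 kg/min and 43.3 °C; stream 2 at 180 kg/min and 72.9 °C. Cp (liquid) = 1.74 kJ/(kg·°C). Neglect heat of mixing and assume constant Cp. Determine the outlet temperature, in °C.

No heat crosses the boundary, so H_out = H_in.
T_out = Σ ṁᵢCp,ᵢTᵢ / Σ ṁᵢCp,ᵢ
      = 38579 / 676.86 = 56.997 °C

T_out = 57.0 °C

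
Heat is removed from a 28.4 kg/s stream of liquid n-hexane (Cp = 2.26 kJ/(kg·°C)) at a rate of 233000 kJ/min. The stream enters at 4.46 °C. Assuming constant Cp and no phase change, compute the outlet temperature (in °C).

Q = 233000 kJ/min = 3883.3 kJ/s
ΔT = Q/(ṁ·Cp) = 3883.3/(28.4×2.26) = 60.503 K
T_out = 4.46 − 60.503 = -56.043 °C

T_out = -56.0 °C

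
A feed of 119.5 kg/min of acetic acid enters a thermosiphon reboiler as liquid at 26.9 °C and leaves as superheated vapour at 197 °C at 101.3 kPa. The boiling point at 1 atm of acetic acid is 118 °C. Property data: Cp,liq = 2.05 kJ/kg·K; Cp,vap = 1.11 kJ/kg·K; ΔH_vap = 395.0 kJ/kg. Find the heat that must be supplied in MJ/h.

liquid 26.9→118 °C: 186.75 kJ/kg
vaporisation at 118 °C: 395 kJ/kg
vapour 118→197 °C: 87.69 kJ/kg
Δh = 186.75 + 395 + 87.69 = 669.44 kJ/kg
Q = ṁ·Δh = 119.5 kg/min × 669.44 kJ/kg = 79999 kJ/min
|Q| = 1333.3 kW = 4799.9 MJ/h

Q = 4800 MJ/h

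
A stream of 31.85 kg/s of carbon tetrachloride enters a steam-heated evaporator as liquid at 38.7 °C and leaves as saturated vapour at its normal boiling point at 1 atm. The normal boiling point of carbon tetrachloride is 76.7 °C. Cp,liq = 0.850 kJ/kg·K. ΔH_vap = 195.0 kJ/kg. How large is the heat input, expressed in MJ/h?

Q = 26100 MJ/h

liquid 38.7→76.7 °C: 32.3 kJ/kg
vaporisation at 76.7 °C: 195 kJ/kg
Δh = 32.3 + 195 = 227.3 kJ/kg
Q = ṁ·Δh = 31.85 kg/s × 227.3 kJ/kg = 7239.5 kJ/s
|Q| = 7239.5 kW = 26062 MJ/h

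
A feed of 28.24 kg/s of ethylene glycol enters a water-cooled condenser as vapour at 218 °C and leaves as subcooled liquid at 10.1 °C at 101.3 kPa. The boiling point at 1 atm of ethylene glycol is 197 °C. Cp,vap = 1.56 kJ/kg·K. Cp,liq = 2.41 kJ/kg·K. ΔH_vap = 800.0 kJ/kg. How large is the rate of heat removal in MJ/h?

vapour 218→197 °C: -32.76 kJ/kg
condensation at 197 °C: -800 kJ/kg
liquid 197→10.1 °C: -450.43 kJ/kg
Δh = -32.76 + -800 + -450.43 = -1283.2 kJ/kg
Q = ṁ·Δh = 28.24 kg/s × -1283.2 kJ/kg = -36237 kJ/s
|Q| = 36237 kW = 130450 MJ/h

Q_c = 130000 MJ/h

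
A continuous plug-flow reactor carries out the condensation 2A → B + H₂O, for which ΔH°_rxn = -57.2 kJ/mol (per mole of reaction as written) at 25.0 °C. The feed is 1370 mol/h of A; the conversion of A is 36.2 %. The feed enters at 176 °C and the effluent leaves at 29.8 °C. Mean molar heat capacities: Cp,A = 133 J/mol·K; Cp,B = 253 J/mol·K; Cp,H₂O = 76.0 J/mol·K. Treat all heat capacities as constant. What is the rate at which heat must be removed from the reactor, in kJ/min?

Q_out = 679 kJ/min

Extent of reaction ξ = 0.362 × 1370 / 2 = 247.97 mol/h
Reaction term: ξ·ΔH°_rxn = 247.97 × -57.2 = -14184 kJ/h
Sensible, feed 176→25 °C: -27514 kJ/h
Outlet flows (mol/h): A 874.06, B 247.97, H₂O 247.97
Sensible, products 25→29.8 °C: 949.59 kJ/h
Q = ΔH = -40748 kJ/h = -11.319 kW
Heat removed = 679.13 kJ/min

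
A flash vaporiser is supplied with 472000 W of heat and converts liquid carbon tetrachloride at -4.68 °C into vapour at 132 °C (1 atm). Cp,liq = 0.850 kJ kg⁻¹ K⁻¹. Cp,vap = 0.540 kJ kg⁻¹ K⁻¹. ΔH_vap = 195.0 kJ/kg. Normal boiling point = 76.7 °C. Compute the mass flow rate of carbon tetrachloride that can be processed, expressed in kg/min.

ṁ = 96.3 kg/min

Δh = 0.850×(76.7−-4.68) + 195.0 + 0.540×(132−76.7) = 294.04 kJ/kg
Q = 472000 W = 472 kJ/s = 28320 kJ/min
ṁ = Q/Δh = 28320 / 294.04 = 96.315 kg/min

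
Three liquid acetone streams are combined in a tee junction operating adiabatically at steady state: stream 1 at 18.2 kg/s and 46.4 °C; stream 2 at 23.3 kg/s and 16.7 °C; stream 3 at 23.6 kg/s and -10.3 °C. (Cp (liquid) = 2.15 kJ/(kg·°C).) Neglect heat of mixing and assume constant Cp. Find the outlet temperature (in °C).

T_out = 15.2 °C

No heat crosses the boundary, so H_out = H_in.
T_out = Σ ṁᵢCp,ᵢTᵢ / Σ ṁᵢCp,ᵢ
      = 2129.6 / 139.97 = 15.215 °C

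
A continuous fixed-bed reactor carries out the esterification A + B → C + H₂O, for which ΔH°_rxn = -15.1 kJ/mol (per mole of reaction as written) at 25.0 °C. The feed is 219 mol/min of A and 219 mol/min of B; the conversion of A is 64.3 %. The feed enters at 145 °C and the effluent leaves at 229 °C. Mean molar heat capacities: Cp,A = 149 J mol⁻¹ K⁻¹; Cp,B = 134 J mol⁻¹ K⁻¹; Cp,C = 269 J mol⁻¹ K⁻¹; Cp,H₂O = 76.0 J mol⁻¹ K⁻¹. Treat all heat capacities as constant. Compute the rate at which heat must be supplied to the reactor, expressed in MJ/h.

Extent of reaction ξ = 0.643 × 219 = 140.82 mol/min
Reaction term: ξ·ΔH°_rxn = 140.82 × -15.1 = -2126.3 kJ/min
Sensible, feed 145→25 °C: -7437.2 kJ/min
Outlet flows (mol/min): A 78.183, B 78.183, C 140.82, H₂O 140.82
Sensible, products 25→229 °C: 14424 kJ/min
Q = ΔH = 4860.8 kJ/min = 81.013 kW
Heat supplied = 291.65 MJ/h

Q_in = 292 MJ/h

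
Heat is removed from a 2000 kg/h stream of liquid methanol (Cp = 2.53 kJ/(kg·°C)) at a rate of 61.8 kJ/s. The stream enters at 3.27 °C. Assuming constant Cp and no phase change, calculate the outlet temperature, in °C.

Q = 61.8 kJ/s = 222480 kJ/h
ΔT = Q/(ṁ·Cp) = 222480/(2000×2.53) = 43.968 K
T_out = 3.27 − 43.968 = -40.698 °C

T_out = -40.7 °C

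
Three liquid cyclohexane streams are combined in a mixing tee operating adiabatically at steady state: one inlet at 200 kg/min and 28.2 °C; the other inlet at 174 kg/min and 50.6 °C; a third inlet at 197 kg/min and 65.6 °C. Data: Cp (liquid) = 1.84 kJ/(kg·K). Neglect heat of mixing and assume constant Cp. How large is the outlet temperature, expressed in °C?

T_out = 47.9 °C

Energy balance with Q = 0: Σ ṁᵢCp,ᵢ(T_out − Tᵢ) = 0
Σ ṁᵢCp,ᵢTᵢ = 200×1.84×28.2 + 174×1.84×50.6 + 197×1.84×65.6 = 50356
Σ ṁᵢCp,ᵢ = 200×1.84 + 174×1.84 + 197×1.84 = 1050.6
T_out = 50356 / 1050.6 = 47.929 °C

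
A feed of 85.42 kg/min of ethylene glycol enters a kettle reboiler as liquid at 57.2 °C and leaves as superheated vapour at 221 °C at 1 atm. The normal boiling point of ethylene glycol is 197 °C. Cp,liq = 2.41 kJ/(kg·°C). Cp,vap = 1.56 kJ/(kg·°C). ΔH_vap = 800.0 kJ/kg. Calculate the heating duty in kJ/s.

Q = 1670 kJ/s

liquid 57.2→197 °C: 336.92 kJ/kg
vaporisation at 197 °C: 800 kJ/kg
vapour 197→221 °C: 37.44 kJ/kg
Δh = 336.92 + 800 + 37.44 = 1174.4 kJ/kg
Q = ṁ·Δh = 85.42 kg/min × 1174.4 kJ/kg = 100310 kJ/min
|Q| = 1671.9 kW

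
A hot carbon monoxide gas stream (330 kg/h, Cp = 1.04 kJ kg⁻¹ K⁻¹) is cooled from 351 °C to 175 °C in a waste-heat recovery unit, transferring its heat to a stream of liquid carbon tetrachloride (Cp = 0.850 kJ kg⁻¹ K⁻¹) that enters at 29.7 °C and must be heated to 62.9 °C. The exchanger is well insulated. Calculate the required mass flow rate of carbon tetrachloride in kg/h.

ṁ_c = 2140 kg/h

Heat released by hot stream: Q = 330 × 1.04 × (351 − 175) = 60403 kJ/h
Energy balance on cold side (adiabatic exchanger): Q = ṁ_c·Cp_c·(T_c,out − T_c,in)
ṁ_c = 60403 / [0.850 × (62.9 − 29.7)] = 2140.4 kg/h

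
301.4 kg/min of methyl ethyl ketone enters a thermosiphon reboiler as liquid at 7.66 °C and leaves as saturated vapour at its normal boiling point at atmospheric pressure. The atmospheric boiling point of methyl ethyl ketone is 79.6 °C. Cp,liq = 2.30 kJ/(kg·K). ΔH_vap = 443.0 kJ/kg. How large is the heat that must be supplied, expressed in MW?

Q = 3.06 MW

liquid 7.66→79.6 °C: 165.46 kJ/kg
vaporisation at 79.6 °C: 443 kJ/kg
Δh = 165.46 + 443 = 608.46 kJ/kg
Q = ṁ·Δh = 301.4 kg/min × 608.46 kJ/kg = 183390 kJ/min
|Q| = 3056.5 kW = 3.0565 MW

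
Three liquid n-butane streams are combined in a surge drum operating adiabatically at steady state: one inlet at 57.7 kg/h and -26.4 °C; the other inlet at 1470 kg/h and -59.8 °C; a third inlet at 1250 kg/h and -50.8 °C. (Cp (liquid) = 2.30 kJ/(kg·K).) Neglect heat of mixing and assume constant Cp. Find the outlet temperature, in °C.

T_out = -55.1 °C

Energy balance with Q = 0: Σ ṁᵢCp,ᵢ(T_out − Tᵢ) = 0
T_out = Σ ṁᵢCp,ᵢTᵢ / Σ ṁᵢCp,ᵢ
      = -351740 / 6388.7 = -55.056 °C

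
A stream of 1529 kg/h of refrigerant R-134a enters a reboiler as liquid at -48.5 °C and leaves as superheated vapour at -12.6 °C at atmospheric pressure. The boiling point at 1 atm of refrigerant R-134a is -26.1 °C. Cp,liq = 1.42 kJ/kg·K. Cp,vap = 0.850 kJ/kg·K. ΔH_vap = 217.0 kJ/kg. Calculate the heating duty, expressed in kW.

liquid -48.5→-26.1 °C: 31.808 kJ/kg
vaporisation at -26.1 °C: 217 kJ/kg
vapour -26.1→-12.6 °C: 11.475 kJ/kg
Δh = 31.808 + 217 + 11.475 = 260.28 kJ/kg
Q = ṁ·Δh = 1529 kg/h × 260.28 kJ/kg = 397970 kJ/h
|Q| = 110.55 kW

Q = 111 kW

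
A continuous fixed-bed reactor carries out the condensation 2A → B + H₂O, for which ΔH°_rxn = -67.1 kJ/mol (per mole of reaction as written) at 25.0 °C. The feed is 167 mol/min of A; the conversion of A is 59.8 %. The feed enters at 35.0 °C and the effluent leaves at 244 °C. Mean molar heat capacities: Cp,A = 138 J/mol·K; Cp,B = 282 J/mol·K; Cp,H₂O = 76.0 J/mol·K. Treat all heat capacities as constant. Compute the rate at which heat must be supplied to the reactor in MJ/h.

Q_in = 142 MJ/h

Extent of reaction ξ = 0.598 × 167 / 2 = 49.933 mol/min
Reaction term: ξ·ΔH°_rxn = 49.933 × -67.1 = -3350.5 kJ/min
Sensible, feed 35.0→25 °C: -230.46 kJ/min
Outlet flows (mol/min): A 67.134, B 49.933, H₂O 49.933
Sensible, products 25→244 °C: 5943.8 kJ/min
Q = ΔH = 2362.8 kJ/min = 39.38 kW
Heat supplied = 141.77 MJ/h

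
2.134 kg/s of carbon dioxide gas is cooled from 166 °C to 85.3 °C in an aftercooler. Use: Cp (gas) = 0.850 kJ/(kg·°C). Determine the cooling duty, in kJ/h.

Q = ṁ·Cp·ΔT = 2.134 × 0.850 × (85.3 − 166) = -146.38 kJ/s
Cooling duty = 526970 kJ/h

Q_c = 527000 kJ/h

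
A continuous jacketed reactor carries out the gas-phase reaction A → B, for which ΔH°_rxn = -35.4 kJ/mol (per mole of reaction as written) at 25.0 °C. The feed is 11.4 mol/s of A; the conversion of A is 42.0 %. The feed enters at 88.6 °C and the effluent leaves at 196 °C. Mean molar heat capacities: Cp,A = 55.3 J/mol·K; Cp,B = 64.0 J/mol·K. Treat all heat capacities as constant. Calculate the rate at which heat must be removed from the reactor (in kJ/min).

Q_out = 5680 kJ/min

Extent of reaction ξ = 0.420 × 11.4 = 4.788 mol/s
Reaction term: ξ·ΔH°_rxn = 4.788 × -35.4 = -169.5 kJ/s
Sensible, feed 88.6→25 °C: -40.095 kJ/s
Outlet flows (mol/s): A 6.612, B 4.788
Sensible, products 25→196 °C: 114.92 kJ/s
Q = ΔH = -94.665 kJ/s = -94.665 kW
Heat removed = 5679.9 kJ/min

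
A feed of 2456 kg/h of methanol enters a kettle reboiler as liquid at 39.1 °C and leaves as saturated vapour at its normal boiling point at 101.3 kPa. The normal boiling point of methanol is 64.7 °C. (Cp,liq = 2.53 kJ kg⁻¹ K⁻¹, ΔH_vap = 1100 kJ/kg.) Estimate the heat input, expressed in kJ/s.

Q = 795 kJ/s

liquid 39.1→64.7 °C: 64.768 kJ/kg
vaporisation at 64.7 °C: 1100 kJ/kg
Δh = 64.768 + 1100 = 1164.8 kJ/kg
Q = ṁ·Δh = 2456 kg/h × 1164.8 kJ/kg = 2.8607e+06 kJ/h
|Q| = 794.63 kW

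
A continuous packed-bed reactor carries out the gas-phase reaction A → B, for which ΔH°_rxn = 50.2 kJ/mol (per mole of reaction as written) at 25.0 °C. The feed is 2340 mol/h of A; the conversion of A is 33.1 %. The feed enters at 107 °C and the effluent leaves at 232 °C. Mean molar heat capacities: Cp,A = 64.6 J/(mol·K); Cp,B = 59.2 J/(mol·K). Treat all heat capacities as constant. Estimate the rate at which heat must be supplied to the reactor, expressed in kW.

Q_in = 15.8 kW

Extent of reaction ξ = 0.331 × 2340 = 774.54 mol/h
Reaction term: ξ·ΔH°_rxn = 774.54 × 50.2 = 38882 kJ/h
Sensible, feed 107→25 °C: -12395 kJ/h
Outlet flows (mol/h): A 1565.5, B 774.54
Sensible, products 25→232 °C: 30425 kJ/h
Q = ΔH = 56912 kJ/h = 15.809 kW
Heat supplied = 15.809 kW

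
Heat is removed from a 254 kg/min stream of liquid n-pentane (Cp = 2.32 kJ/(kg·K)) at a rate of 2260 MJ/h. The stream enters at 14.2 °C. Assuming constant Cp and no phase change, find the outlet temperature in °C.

Q = 2260 MJ/h = 37667 kJ/min
ΔT = Q/(ṁ·Cp) = 37667/(254×2.32) = 63.92 K
T_out = 14.2 − 63.92 = -49.72 °C

T_out = -49.7 °C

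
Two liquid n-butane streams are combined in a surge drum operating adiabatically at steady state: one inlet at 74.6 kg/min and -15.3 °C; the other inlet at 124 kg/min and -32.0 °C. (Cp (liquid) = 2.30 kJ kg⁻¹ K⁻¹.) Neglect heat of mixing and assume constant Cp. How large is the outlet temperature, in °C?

Energy balance with Q = 0: Σ ṁᵢCp,ᵢ(T_out − Tᵢ) = 0
Σ ṁᵢCp,ᵢTᵢ = 74.6×2.30×-15.3 + 124×2.30×-32.0 = -11752
Σ ṁᵢCp,ᵢ = 74.6×2.30 + 124×2.30 = 456.78
T_out = -11752 / 456.78 = -25.727 °C

T_out = -25.7 °C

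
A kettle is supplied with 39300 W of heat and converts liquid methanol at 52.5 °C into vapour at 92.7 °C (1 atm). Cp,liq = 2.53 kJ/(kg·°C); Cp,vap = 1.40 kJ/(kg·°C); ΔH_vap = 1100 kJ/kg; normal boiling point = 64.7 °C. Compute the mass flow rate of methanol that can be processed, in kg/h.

ṁ = 121 kg/h

Δh = 2.53×(64.7−52.5) + 1100 + 1.40×(92.7−64.7) = 1170.1 kJ/kg
Q = 39300 W = 39.3 kJ/s = 141480 kJ/h
ṁ = Q/Δh = 141480 / 1170.1 = 120.92 kg/h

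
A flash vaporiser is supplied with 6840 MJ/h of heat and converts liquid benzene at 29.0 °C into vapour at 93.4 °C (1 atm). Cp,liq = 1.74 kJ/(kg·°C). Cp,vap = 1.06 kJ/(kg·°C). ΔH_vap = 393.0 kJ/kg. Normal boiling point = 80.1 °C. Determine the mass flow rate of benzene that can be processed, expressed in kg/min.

Δh = 1.74×(80.1−29.0) + 393.0 + 1.06×(93.4−80.1) = 496.01 kJ/kg
Q = 6840 MJ/h = 1900 kJ/s = 114000 kJ/min
ṁ = Q/Δh = 114000 / 496.01 = 229.83 kg/min

ṁ = 230 kg/min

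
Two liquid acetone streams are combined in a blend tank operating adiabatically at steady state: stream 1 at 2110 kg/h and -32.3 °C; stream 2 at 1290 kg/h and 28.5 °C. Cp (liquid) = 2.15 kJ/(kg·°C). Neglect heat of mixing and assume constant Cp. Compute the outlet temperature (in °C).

T_out = -9.23 °C

No heat crosses the boundary, so H_out = H_in.
Σ ṁᵢCp,ᵢTᵢ = 2110×2.15×-32.3 + 1290×2.15×28.5 = -67484
Σ ṁᵢCp,ᵢ = 2110×2.15 + 1290×2.15 = 7310
T_out = -67484 / 7310 = -9.2318 °C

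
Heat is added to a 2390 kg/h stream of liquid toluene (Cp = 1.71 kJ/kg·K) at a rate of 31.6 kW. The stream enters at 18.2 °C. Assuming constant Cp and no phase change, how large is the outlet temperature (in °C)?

T_out = 46.0 °C

Q = 31.6 kW = 113760 kJ/h
ΔT = Q/(ṁ·Cp) = 113760/(2390×1.71) = 27.835 K
T_out = 18.2 + 27.835 = 46.035 °C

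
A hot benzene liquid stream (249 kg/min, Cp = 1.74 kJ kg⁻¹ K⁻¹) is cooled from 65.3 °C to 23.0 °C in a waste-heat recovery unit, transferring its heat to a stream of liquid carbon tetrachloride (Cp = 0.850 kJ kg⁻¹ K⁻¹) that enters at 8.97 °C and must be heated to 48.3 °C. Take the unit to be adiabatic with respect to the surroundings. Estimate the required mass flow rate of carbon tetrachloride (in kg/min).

ṁ_c = 548 kg/min

Heat released by hot stream: Q = 249 × 1.74 × (65.3 − 23.0) = 18327 kJ/min
Energy balance on cold side (adiabatic exchanger): Q = ṁ_c·Cp_c·(T_c,out − T_c,in)
ṁ_c = 18327 / [0.850 × (48.3 − 8.97)] = 548.21 kg/min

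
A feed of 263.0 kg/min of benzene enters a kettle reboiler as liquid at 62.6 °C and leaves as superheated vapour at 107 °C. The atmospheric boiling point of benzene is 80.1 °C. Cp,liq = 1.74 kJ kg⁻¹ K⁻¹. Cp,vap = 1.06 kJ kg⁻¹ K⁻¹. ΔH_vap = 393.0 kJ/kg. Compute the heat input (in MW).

Q = 1.98 MW

liquid 62.6→80.1 °C: 30.45 kJ/kg
vaporisation at 80.1 °C: 393 kJ/kg
vapour 80.1→107 °C: 28.514 kJ/kg
Δh = 30.45 + 393 + 28.514 = 451.96 kJ/kg
Q = ṁ·Δh = 263.0 kg/min × 451.96 kJ/kg = 118870 kJ/min
|Q| = 1981.1 kW = 1.9811 MW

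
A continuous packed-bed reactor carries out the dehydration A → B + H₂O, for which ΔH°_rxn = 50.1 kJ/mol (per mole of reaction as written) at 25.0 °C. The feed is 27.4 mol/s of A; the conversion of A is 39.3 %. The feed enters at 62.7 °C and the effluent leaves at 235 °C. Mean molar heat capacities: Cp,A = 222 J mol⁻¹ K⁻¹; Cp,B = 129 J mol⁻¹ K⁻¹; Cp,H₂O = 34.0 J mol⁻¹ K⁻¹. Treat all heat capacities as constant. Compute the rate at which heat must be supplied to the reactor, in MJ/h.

Q_in = 5230 MJ/h

Extent of reaction ξ = 0.393 × 27.4 = 10.768 mol/s
Reaction term: ξ·ΔH°_rxn = 10.768 × 50.1 = 539.49 kJ/s
Sensible, feed 62.7→25 °C: -229.32 kJ/s
Outlet flows (mol/s): A 16.632, B 10.768, H₂O 10.768
Sensible, products 25→235 °C: 1144 kJ/s
Q = ΔH = 1454.1 kJ/s = 1454.1 kW
Heat supplied = 5234.9 MJ/h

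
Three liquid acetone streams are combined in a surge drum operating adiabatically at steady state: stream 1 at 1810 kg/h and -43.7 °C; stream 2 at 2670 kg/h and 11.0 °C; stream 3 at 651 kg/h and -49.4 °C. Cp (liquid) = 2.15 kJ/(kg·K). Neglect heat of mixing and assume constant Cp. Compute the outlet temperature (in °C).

Adiabatic, steady state ⇒ Σ ṁᵢCp,ᵢ(T_out − Tᵢ) = 0
T_out = Σ ṁᵢCp,ᵢTᵢ / Σ ṁᵢCp,ᵢ
      = -176060 / 11032 = -15.959 °C

T_out = -16.0 °C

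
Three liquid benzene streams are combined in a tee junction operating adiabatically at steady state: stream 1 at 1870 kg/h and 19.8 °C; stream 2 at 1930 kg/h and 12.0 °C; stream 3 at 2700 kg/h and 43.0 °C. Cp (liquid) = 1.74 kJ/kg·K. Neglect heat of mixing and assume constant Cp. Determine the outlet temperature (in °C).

T_out = 27.1 °C

No heat crosses the boundary, so H_out = H_in.
Σ ṁᵢCp,ᵢTᵢ = 1870×1.74×19.8 + 1930×1.74×12.0 + 2700×1.74×43.0 = 306740
Σ ṁᵢCp,ᵢ = 1870×1.74 + 1930×1.74 + 2700×1.74 = 11310
T_out = 306740 / 11310 = 27.121 °C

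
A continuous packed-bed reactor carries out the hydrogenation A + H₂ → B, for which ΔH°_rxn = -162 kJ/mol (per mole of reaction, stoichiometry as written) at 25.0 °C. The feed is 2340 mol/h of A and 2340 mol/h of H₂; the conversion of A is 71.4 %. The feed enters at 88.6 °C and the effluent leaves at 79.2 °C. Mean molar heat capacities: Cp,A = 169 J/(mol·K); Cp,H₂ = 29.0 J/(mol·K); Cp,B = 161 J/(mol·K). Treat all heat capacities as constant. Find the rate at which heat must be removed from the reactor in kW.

Q_out = 77.3 kW

Extent of reaction ξ = 0.714 × 2340 = 1670.8 mol/h
Reaction term: ξ·ΔH°_rxn = 1670.8 × -162 = -270660 kJ/h
Sensible, feed 88.6→25 °C: -29467 kJ/h
Outlet flows (mol/h): A 669.24, H₂ 669.24, B 1670.8
Sensible, products 25→79.2 °C: 21761 kJ/h
Q = ΔH = -278370 kJ/h = -77.325 kW
Heat removed = 77.325 kW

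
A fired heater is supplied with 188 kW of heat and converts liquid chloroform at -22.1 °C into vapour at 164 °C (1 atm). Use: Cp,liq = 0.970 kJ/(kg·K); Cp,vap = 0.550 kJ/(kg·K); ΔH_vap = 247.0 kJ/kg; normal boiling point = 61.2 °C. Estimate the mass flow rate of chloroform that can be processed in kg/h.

Δh = 0.970×(61.2−-22.1) + 247.0 + 0.550×(164−61.2) = 384.34 kJ/kg
Q = 188 kW = 188 kJ/s = 676800 kJ/h
ṁ = Q/Δh = 676800 / 384.34 = 1760.9 kg/h

ṁ = 1760 kg/h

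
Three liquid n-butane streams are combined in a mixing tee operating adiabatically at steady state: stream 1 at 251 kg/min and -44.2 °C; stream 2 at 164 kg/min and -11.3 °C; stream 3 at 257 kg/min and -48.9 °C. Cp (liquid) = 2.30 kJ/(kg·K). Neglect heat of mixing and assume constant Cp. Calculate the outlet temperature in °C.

T_out = -38.0 °C

Adiabatic, steady state ⇒ Σ ṁᵢCp,ᵢ(T_out − Tᵢ) = 0
Σ ṁᵢCp,ᵢTᵢ = 251×2.30×-44.2 + 164×2.30×-11.3 + 257×2.30×-48.9 = -58684
Σ ṁᵢCp,ᵢ = 251×2.30 + 164×2.30 + 257×2.30 = 1545.6
T_out = -58684 / 1545.6 = -37.968 °C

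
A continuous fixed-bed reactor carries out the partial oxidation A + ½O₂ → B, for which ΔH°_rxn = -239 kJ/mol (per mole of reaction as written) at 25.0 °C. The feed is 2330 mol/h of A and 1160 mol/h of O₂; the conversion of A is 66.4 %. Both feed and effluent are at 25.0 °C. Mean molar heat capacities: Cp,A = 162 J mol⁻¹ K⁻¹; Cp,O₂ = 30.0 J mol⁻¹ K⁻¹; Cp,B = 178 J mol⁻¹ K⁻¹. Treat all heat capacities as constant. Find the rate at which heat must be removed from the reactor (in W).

Extent of reaction ξ = 0.664 × 2330 = 1547.1 mol/h
Reaction term: ξ·ΔH°_rxn = 1547.1 × -239 = -369760 kJ/h
Q = ΔH = -369760 kJ/h = -102.71 kW
Heat removed = 102710 W

Q_out = 103000 W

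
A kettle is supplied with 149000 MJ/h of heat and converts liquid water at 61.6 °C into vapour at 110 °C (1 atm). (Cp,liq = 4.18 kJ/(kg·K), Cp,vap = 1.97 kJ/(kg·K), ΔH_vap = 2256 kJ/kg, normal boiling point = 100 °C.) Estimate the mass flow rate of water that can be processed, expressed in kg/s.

Δh = 4.18×(100−61.6) + 2256 + 1.97×(110−100) = 2436.2 kJ/kg
Q = 149000 MJ/h = 41389 kJ/s = 41389 kJ/s
ṁ = Q/Δh = 41389 / 2436.2 = 16.989 kg/s

ṁ = 17.0 kg/s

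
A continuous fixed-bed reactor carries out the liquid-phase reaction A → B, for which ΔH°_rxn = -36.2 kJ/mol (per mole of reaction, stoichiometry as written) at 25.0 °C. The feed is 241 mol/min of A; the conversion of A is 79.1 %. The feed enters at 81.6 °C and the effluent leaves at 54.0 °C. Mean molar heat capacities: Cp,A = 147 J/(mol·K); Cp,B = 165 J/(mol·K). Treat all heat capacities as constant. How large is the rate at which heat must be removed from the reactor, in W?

Extent of reaction ξ = 0.791 × 241 = 190.63 mol/min
Reaction term: ξ·ΔH°_rxn = 190.63 × -36.2 = -6900.8 kJ/min
Sensible, feed 81.6→25 °C: -2005.2 kJ/min
Outlet flows (mol/min): A 50.369, B 190.63
Sensible, products 25→54.0 °C: 1126.9 kJ/min
Q = ΔH = -7779.1 kJ/min = -129.65 kW
Heat removed = 129650 W

Q_out = 130000 W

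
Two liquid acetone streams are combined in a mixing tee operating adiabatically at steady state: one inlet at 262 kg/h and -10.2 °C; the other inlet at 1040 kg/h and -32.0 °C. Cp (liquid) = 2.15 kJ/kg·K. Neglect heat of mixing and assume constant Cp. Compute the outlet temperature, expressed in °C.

T_out = -27.6 °C

No heat crosses the boundary, so H_out = H_in.
Σ ṁᵢCp,ᵢTᵢ = 262×2.15×-10.2 + 1040×2.15×-32.0 = -77298
Σ ṁᵢCp,ᵢ = 262×2.15 + 1040×2.15 = 2799.3
T_out = -77298 / 2799.3 = -27.613 °C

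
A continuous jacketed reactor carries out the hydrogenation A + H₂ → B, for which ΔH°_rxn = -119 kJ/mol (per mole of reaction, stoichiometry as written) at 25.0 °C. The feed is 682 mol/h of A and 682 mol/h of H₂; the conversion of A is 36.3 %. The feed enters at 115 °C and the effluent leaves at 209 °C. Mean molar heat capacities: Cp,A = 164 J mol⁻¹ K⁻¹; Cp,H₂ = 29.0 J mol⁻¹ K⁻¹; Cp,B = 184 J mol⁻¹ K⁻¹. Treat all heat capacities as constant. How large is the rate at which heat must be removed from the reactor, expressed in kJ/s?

Extent of reaction ξ = 0.363 × 682 = 247.57 mol/h
Reaction term: ξ·ΔH°_rxn = 247.57 × -119 = -29460 kJ/h
Sensible, feed 115→25 °C: -11846 kJ/h
Outlet flows (mol/h): A 434.43, H₂ 434.43, B 247.57
Sensible, products 25→209 °C: 23809 kJ/h
Q = ΔH = -17497 kJ/h = -4.8604 kW
Heat removed = 4.8604 kJ/s

Q_out = 4.86 kJ/s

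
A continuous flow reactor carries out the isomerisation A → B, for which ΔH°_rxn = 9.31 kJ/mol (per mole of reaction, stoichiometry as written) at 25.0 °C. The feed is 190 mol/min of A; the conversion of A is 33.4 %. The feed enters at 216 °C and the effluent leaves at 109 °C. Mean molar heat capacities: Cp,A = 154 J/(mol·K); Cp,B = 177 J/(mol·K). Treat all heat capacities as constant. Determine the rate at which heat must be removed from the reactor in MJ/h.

Extent of reaction ξ = 0.334 × 190 = 63.46 mol/min
Reaction term: ξ·ΔH°_rxn = 63.46 × 9.31 = 590.81 kJ/min
Sensible, feed 216→25 °C: -5588.7 kJ/min
Outlet flows (mol/min): A 126.54, B 63.46
Sensible, products 25→109 °C: 2580.4 kJ/min
Q = ΔH = -2417.4 kJ/min = -40.29 kW
Heat removed = 145.04 MJ/h

Q_out = 145 MJ/h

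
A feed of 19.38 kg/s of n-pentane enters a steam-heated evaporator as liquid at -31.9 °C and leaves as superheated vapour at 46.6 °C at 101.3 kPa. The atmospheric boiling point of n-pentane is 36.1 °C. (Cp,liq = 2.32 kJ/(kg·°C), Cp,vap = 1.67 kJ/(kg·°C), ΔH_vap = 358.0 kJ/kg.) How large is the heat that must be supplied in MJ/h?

liquid -31.9→36.1 °C: 157.76 kJ/kg
vaporisation at 36.1 °C: 358 kJ/kg
vapour 36.1→46.6 °C: 17.535 kJ/kg
Δh = 157.76 + 358 + 17.535 = 533.29 kJ/kg
Q = ṁ·Δh = 19.38 kg/s × 533.29 kJ/kg = 10335 kJ/s
|Q| = 10335 kW = 37207 MJ/h

Q = 37200 MJ/h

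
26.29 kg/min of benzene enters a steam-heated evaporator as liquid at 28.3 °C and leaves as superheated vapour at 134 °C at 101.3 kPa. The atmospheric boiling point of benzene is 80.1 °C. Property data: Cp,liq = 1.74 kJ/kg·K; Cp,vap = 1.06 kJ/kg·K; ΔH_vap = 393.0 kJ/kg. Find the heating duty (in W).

liquid 28.3→80.1 °C: 90.132 kJ/kg
vaporisation at 80.1 °C: 393 kJ/kg
vapour 80.1→134 °C: 57.134 kJ/kg
Δh = 90.132 + 393 + 57.134 = 540.27 kJ/kg
Q = ṁ·Δh = 26.29 kg/min × 540.27 kJ/kg = 14204 kJ/min
|Q| = 236.73 kW = 236730 W

Q = 237000 W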